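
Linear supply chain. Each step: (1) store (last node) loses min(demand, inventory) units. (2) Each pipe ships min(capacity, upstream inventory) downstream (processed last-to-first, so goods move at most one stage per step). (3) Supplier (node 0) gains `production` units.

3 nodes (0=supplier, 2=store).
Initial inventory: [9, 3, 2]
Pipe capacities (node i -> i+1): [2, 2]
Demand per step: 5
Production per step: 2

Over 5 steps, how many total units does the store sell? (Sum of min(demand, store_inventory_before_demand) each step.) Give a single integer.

Answer: 10

Derivation:
Step 1: sold=2 (running total=2) -> [9 3 2]
Step 2: sold=2 (running total=4) -> [9 3 2]
Step 3: sold=2 (running total=6) -> [9 3 2]
Step 4: sold=2 (running total=8) -> [9 3 2]
Step 5: sold=2 (running total=10) -> [9 3 2]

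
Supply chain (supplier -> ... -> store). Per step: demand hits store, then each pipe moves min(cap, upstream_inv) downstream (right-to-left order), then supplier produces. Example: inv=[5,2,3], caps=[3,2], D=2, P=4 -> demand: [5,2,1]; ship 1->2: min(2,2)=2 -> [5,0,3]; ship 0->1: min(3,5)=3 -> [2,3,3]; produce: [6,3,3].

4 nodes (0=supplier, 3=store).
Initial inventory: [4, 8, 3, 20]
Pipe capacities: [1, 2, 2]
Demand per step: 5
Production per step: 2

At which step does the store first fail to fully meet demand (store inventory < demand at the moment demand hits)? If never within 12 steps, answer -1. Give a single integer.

Step 1: demand=5,sold=5 ship[2->3]=2 ship[1->2]=2 ship[0->1]=1 prod=2 -> [5 7 3 17]
Step 2: demand=5,sold=5 ship[2->3]=2 ship[1->2]=2 ship[0->1]=1 prod=2 -> [6 6 3 14]
Step 3: demand=5,sold=5 ship[2->3]=2 ship[1->2]=2 ship[0->1]=1 prod=2 -> [7 5 3 11]
Step 4: demand=5,sold=5 ship[2->3]=2 ship[1->2]=2 ship[0->1]=1 prod=2 -> [8 4 3 8]
Step 5: demand=5,sold=5 ship[2->3]=2 ship[1->2]=2 ship[0->1]=1 prod=2 -> [9 3 3 5]
Step 6: demand=5,sold=5 ship[2->3]=2 ship[1->2]=2 ship[0->1]=1 prod=2 -> [10 2 3 2]
Step 7: demand=5,sold=2 ship[2->3]=2 ship[1->2]=2 ship[0->1]=1 prod=2 -> [11 1 3 2]
Step 8: demand=5,sold=2 ship[2->3]=2 ship[1->2]=1 ship[0->1]=1 prod=2 -> [12 1 2 2]
Step 9: demand=5,sold=2 ship[2->3]=2 ship[1->2]=1 ship[0->1]=1 prod=2 -> [13 1 1 2]
Step 10: demand=5,sold=2 ship[2->3]=1 ship[1->2]=1 ship[0->1]=1 prod=2 -> [14 1 1 1]
Step 11: demand=5,sold=1 ship[2->3]=1 ship[1->2]=1 ship[0->1]=1 prod=2 -> [15 1 1 1]
Step 12: demand=5,sold=1 ship[2->3]=1 ship[1->2]=1 ship[0->1]=1 prod=2 -> [16 1 1 1]
First stockout at step 7

7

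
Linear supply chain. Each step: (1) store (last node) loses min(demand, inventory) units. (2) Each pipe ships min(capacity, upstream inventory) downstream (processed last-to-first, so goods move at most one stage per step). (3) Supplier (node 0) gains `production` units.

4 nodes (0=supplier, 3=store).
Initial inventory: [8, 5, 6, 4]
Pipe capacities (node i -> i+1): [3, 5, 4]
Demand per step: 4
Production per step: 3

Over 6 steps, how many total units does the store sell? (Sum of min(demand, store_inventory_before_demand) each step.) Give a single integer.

Answer: 24

Derivation:
Step 1: sold=4 (running total=4) -> [8 3 7 4]
Step 2: sold=4 (running total=8) -> [8 3 6 4]
Step 3: sold=4 (running total=12) -> [8 3 5 4]
Step 4: sold=4 (running total=16) -> [8 3 4 4]
Step 5: sold=4 (running total=20) -> [8 3 3 4]
Step 6: sold=4 (running total=24) -> [8 3 3 3]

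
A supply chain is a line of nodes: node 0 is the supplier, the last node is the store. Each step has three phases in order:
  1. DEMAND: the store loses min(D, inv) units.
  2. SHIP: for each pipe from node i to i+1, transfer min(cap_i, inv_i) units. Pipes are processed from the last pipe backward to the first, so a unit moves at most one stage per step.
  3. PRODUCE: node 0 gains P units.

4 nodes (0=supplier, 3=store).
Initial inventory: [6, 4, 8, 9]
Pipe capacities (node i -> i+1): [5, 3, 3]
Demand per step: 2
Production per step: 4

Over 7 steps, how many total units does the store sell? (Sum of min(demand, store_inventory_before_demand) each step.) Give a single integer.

Step 1: sold=2 (running total=2) -> [5 6 8 10]
Step 2: sold=2 (running total=4) -> [4 8 8 11]
Step 3: sold=2 (running total=6) -> [4 9 8 12]
Step 4: sold=2 (running total=8) -> [4 10 8 13]
Step 5: sold=2 (running total=10) -> [4 11 8 14]
Step 6: sold=2 (running total=12) -> [4 12 8 15]
Step 7: sold=2 (running total=14) -> [4 13 8 16]

Answer: 14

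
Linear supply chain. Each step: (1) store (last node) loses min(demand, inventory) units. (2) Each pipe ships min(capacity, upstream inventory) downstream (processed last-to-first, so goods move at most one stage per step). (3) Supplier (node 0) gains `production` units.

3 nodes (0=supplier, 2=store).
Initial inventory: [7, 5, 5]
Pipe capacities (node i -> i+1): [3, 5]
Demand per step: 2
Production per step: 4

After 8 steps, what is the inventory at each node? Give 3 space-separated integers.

Step 1: demand=2,sold=2 ship[1->2]=5 ship[0->1]=3 prod=4 -> inv=[8 3 8]
Step 2: demand=2,sold=2 ship[1->2]=3 ship[0->1]=3 prod=4 -> inv=[9 3 9]
Step 3: demand=2,sold=2 ship[1->2]=3 ship[0->1]=3 prod=4 -> inv=[10 3 10]
Step 4: demand=2,sold=2 ship[1->2]=3 ship[0->1]=3 prod=4 -> inv=[11 3 11]
Step 5: demand=2,sold=2 ship[1->2]=3 ship[0->1]=3 prod=4 -> inv=[12 3 12]
Step 6: demand=2,sold=2 ship[1->2]=3 ship[0->1]=3 prod=4 -> inv=[13 3 13]
Step 7: demand=2,sold=2 ship[1->2]=3 ship[0->1]=3 prod=4 -> inv=[14 3 14]
Step 8: demand=2,sold=2 ship[1->2]=3 ship[0->1]=3 prod=4 -> inv=[15 3 15]

15 3 15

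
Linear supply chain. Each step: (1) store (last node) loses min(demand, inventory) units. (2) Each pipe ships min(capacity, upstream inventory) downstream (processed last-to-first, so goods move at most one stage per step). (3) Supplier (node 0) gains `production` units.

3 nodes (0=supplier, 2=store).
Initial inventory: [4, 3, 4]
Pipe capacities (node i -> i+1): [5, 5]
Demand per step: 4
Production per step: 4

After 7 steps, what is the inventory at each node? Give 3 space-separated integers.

Step 1: demand=4,sold=4 ship[1->2]=3 ship[0->1]=4 prod=4 -> inv=[4 4 3]
Step 2: demand=4,sold=3 ship[1->2]=4 ship[0->1]=4 prod=4 -> inv=[4 4 4]
Step 3: demand=4,sold=4 ship[1->2]=4 ship[0->1]=4 prod=4 -> inv=[4 4 4]
Step 4: demand=4,sold=4 ship[1->2]=4 ship[0->1]=4 prod=4 -> inv=[4 4 4]
Step 5: demand=4,sold=4 ship[1->2]=4 ship[0->1]=4 prod=4 -> inv=[4 4 4]
Step 6: demand=4,sold=4 ship[1->2]=4 ship[0->1]=4 prod=4 -> inv=[4 4 4]
Step 7: demand=4,sold=4 ship[1->2]=4 ship[0->1]=4 prod=4 -> inv=[4 4 4]

4 4 4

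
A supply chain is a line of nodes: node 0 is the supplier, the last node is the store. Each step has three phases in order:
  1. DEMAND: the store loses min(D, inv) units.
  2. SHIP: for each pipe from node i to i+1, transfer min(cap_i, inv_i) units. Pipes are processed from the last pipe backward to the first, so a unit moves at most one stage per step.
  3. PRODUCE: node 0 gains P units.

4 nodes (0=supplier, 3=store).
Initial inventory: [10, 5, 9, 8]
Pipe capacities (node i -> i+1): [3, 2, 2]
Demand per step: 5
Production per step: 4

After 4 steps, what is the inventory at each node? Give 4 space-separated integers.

Step 1: demand=5,sold=5 ship[2->3]=2 ship[1->2]=2 ship[0->1]=3 prod=4 -> inv=[11 6 9 5]
Step 2: demand=5,sold=5 ship[2->3]=2 ship[1->2]=2 ship[0->1]=3 prod=4 -> inv=[12 7 9 2]
Step 3: demand=5,sold=2 ship[2->3]=2 ship[1->2]=2 ship[0->1]=3 prod=4 -> inv=[13 8 9 2]
Step 4: demand=5,sold=2 ship[2->3]=2 ship[1->2]=2 ship[0->1]=3 prod=4 -> inv=[14 9 9 2]

14 9 9 2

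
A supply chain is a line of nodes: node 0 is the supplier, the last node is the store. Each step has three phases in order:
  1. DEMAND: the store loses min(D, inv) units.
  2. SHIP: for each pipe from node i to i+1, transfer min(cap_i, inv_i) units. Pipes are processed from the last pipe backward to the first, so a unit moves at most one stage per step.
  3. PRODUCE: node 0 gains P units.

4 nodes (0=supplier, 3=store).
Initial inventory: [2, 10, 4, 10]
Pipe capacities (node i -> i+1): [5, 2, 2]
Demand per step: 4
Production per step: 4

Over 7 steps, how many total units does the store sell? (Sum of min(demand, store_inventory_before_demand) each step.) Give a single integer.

Answer: 22

Derivation:
Step 1: sold=4 (running total=4) -> [4 10 4 8]
Step 2: sold=4 (running total=8) -> [4 12 4 6]
Step 3: sold=4 (running total=12) -> [4 14 4 4]
Step 4: sold=4 (running total=16) -> [4 16 4 2]
Step 5: sold=2 (running total=18) -> [4 18 4 2]
Step 6: sold=2 (running total=20) -> [4 20 4 2]
Step 7: sold=2 (running total=22) -> [4 22 4 2]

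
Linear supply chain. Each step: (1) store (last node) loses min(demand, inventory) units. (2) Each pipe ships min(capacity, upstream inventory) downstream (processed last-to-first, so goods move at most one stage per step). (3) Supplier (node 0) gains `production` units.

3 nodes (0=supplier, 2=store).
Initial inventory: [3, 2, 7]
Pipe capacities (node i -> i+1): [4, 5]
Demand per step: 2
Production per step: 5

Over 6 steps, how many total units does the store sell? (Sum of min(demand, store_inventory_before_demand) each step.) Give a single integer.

Step 1: sold=2 (running total=2) -> [5 3 7]
Step 2: sold=2 (running total=4) -> [6 4 8]
Step 3: sold=2 (running total=6) -> [7 4 10]
Step 4: sold=2 (running total=8) -> [8 4 12]
Step 5: sold=2 (running total=10) -> [9 4 14]
Step 6: sold=2 (running total=12) -> [10 4 16]

Answer: 12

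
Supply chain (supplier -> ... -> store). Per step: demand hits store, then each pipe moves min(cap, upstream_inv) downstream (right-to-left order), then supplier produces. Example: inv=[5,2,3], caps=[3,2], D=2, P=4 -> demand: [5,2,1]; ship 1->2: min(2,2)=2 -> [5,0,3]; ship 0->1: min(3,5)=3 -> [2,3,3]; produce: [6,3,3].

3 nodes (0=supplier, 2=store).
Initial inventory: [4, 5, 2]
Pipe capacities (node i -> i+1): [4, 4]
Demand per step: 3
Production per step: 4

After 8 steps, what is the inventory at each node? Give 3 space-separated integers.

Step 1: demand=3,sold=2 ship[1->2]=4 ship[0->1]=4 prod=4 -> inv=[4 5 4]
Step 2: demand=3,sold=3 ship[1->2]=4 ship[0->1]=4 prod=4 -> inv=[4 5 5]
Step 3: demand=3,sold=3 ship[1->2]=4 ship[0->1]=4 prod=4 -> inv=[4 5 6]
Step 4: demand=3,sold=3 ship[1->2]=4 ship[0->1]=4 prod=4 -> inv=[4 5 7]
Step 5: demand=3,sold=3 ship[1->2]=4 ship[0->1]=4 prod=4 -> inv=[4 5 8]
Step 6: demand=3,sold=3 ship[1->2]=4 ship[0->1]=4 prod=4 -> inv=[4 5 9]
Step 7: demand=3,sold=3 ship[1->2]=4 ship[0->1]=4 prod=4 -> inv=[4 5 10]
Step 8: demand=3,sold=3 ship[1->2]=4 ship[0->1]=4 prod=4 -> inv=[4 5 11]

4 5 11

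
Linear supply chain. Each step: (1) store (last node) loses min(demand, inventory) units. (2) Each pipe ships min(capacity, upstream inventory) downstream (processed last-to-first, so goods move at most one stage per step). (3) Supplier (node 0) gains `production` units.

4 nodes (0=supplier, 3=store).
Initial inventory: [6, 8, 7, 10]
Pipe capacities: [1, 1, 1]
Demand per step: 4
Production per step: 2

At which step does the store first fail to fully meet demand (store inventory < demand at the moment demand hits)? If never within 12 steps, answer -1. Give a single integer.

Step 1: demand=4,sold=4 ship[2->3]=1 ship[1->2]=1 ship[0->1]=1 prod=2 -> [7 8 7 7]
Step 2: demand=4,sold=4 ship[2->3]=1 ship[1->2]=1 ship[0->1]=1 prod=2 -> [8 8 7 4]
Step 3: demand=4,sold=4 ship[2->3]=1 ship[1->2]=1 ship[0->1]=1 prod=2 -> [9 8 7 1]
Step 4: demand=4,sold=1 ship[2->3]=1 ship[1->2]=1 ship[0->1]=1 prod=2 -> [10 8 7 1]
Step 5: demand=4,sold=1 ship[2->3]=1 ship[1->2]=1 ship[0->1]=1 prod=2 -> [11 8 7 1]
Step 6: demand=4,sold=1 ship[2->3]=1 ship[1->2]=1 ship[0->1]=1 prod=2 -> [12 8 7 1]
Step 7: demand=4,sold=1 ship[2->3]=1 ship[1->2]=1 ship[0->1]=1 prod=2 -> [13 8 7 1]
Step 8: demand=4,sold=1 ship[2->3]=1 ship[1->2]=1 ship[0->1]=1 prod=2 -> [14 8 7 1]
Step 9: demand=4,sold=1 ship[2->3]=1 ship[1->2]=1 ship[0->1]=1 prod=2 -> [15 8 7 1]
Step 10: demand=4,sold=1 ship[2->3]=1 ship[1->2]=1 ship[0->1]=1 prod=2 -> [16 8 7 1]
Step 11: demand=4,sold=1 ship[2->3]=1 ship[1->2]=1 ship[0->1]=1 prod=2 -> [17 8 7 1]
Step 12: demand=4,sold=1 ship[2->3]=1 ship[1->2]=1 ship[0->1]=1 prod=2 -> [18 8 7 1]
First stockout at step 4

4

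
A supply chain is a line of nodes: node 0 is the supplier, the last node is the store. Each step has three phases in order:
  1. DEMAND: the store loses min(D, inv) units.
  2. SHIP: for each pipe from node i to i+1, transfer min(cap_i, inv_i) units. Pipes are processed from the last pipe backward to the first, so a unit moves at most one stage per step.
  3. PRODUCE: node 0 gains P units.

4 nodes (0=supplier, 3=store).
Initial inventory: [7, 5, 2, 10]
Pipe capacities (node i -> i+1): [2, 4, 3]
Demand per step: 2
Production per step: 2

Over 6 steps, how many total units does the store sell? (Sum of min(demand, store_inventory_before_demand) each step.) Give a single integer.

Answer: 12

Derivation:
Step 1: sold=2 (running total=2) -> [7 3 4 10]
Step 2: sold=2 (running total=4) -> [7 2 4 11]
Step 3: sold=2 (running total=6) -> [7 2 3 12]
Step 4: sold=2 (running total=8) -> [7 2 2 13]
Step 5: sold=2 (running total=10) -> [7 2 2 13]
Step 6: sold=2 (running total=12) -> [7 2 2 13]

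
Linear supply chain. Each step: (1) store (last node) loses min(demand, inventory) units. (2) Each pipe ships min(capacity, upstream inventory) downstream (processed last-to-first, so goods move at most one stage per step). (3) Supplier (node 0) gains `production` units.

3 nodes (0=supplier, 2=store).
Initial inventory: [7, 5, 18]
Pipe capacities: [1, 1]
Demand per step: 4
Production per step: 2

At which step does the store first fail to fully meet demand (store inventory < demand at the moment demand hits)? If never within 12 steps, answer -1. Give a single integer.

Step 1: demand=4,sold=4 ship[1->2]=1 ship[0->1]=1 prod=2 -> [8 5 15]
Step 2: demand=4,sold=4 ship[1->2]=1 ship[0->1]=1 prod=2 -> [9 5 12]
Step 3: demand=4,sold=4 ship[1->2]=1 ship[0->1]=1 prod=2 -> [10 5 9]
Step 4: demand=4,sold=4 ship[1->2]=1 ship[0->1]=1 prod=2 -> [11 5 6]
Step 5: demand=4,sold=4 ship[1->2]=1 ship[0->1]=1 prod=2 -> [12 5 3]
Step 6: demand=4,sold=3 ship[1->2]=1 ship[0->1]=1 prod=2 -> [13 5 1]
Step 7: demand=4,sold=1 ship[1->2]=1 ship[0->1]=1 prod=2 -> [14 5 1]
Step 8: demand=4,sold=1 ship[1->2]=1 ship[0->1]=1 prod=2 -> [15 5 1]
Step 9: demand=4,sold=1 ship[1->2]=1 ship[0->1]=1 prod=2 -> [16 5 1]
Step 10: demand=4,sold=1 ship[1->2]=1 ship[0->1]=1 prod=2 -> [17 5 1]
Step 11: demand=4,sold=1 ship[1->2]=1 ship[0->1]=1 prod=2 -> [18 5 1]
Step 12: demand=4,sold=1 ship[1->2]=1 ship[0->1]=1 prod=2 -> [19 5 1]
First stockout at step 6

6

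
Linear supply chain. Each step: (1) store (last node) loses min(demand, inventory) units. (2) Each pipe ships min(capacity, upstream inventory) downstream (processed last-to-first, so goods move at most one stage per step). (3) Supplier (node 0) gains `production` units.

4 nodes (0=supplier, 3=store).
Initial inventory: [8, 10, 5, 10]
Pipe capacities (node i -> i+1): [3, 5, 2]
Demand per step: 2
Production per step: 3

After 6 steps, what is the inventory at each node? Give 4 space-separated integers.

Step 1: demand=2,sold=2 ship[2->3]=2 ship[1->2]=5 ship[0->1]=3 prod=3 -> inv=[8 8 8 10]
Step 2: demand=2,sold=2 ship[2->3]=2 ship[1->2]=5 ship[0->1]=3 prod=3 -> inv=[8 6 11 10]
Step 3: demand=2,sold=2 ship[2->3]=2 ship[1->2]=5 ship[0->1]=3 prod=3 -> inv=[8 4 14 10]
Step 4: demand=2,sold=2 ship[2->3]=2 ship[1->2]=4 ship[0->1]=3 prod=3 -> inv=[8 3 16 10]
Step 5: demand=2,sold=2 ship[2->3]=2 ship[1->2]=3 ship[0->1]=3 prod=3 -> inv=[8 3 17 10]
Step 6: demand=2,sold=2 ship[2->3]=2 ship[1->2]=3 ship[0->1]=3 prod=3 -> inv=[8 3 18 10]

8 3 18 10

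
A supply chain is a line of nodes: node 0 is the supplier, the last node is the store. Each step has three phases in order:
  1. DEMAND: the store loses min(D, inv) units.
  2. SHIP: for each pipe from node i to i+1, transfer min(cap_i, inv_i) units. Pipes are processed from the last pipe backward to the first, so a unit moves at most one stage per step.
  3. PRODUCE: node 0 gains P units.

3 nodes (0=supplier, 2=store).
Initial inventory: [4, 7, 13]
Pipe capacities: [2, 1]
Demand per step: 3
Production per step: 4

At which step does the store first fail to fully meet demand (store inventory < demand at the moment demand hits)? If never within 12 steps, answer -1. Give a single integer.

Step 1: demand=3,sold=3 ship[1->2]=1 ship[0->1]=2 prod=4 -> [6 8 11]
Step 2: demand=3,sold=3 ship[1->2]=1 ship[0->1]=2 prod=4 -> [8 9 9]
Step 3: demand=3,sold=3 ship[1->2]=1 ship[0->1]=2 prod=4 -> [10 10 7]
Step 4: demand=3,sold=3 ship[1->2]=1 ship[0->1]=2 prod=4 -> [12 11 5]
Step 5: demand=3,sold=3 ship[1->2]=1 ship[0->1]=2 prod=4 -> [14 12 3]
Step 6: demand=3,sold=3 ship[1->2]=1 ship[0->1]=2 prod=4 -> [16 13 1]
Step 7: demand=3,sold=1 ship[1->2]=1 ship[0->1]=2 prod=4 -> [18 14 1]
Step 8: demand=3,sold=1 ship[1->2]=1 ship[0->1]=2 prod=4 -> [20 15 1]
Step 9: demand=3,sold=1 ship[1->2]=1 ship[0->1]=2 prod=4 -> [22 16 1]
Step 10: demand=3,sold=1 ship[1->2]=1 ship[0->1]=2 prod=4 -> [24 17 1]
Step 11: demand=3,sold=1 ship[1->2]=1 ship[0->1]=2 prod=4 -> [26 18 1]
Step 12: demand=3,sold=1 ship[1->2]=1 ship[0->1]=2 prod=4 -> [28 19 1]
First stockout at step 7

7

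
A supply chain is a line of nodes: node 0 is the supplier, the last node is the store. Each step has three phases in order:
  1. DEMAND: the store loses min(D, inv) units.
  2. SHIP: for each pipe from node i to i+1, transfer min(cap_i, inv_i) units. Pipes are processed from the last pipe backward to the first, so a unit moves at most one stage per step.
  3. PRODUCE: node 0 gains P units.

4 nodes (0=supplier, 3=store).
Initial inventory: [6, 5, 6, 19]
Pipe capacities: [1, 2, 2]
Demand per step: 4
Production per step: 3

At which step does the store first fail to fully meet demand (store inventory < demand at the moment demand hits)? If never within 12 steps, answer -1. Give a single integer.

Step 1: demand=4,sold=4 ship[2->3]=2 ship[1->2]=2 ship[0->1]=1 prod=3 -> [8 4 6 17]
Step 2: demand=4,sold=4 ship[2->3]=2 ship[1->2]=2 ship[0->1]=1 prod=3 -> [10 3 6 15]
Step 3: demand=4,sold=4 ship[2->3]=2 ship[1->2]=2 ship[0->1]=1 prod=3 -> [12 2 6 13]
Step 4: demand=4,sold=4 ship[2->3]=2 ship[1->2]=2 ship[0->1]=1 prod=3 -> [14 1 6 11]
Step 5: demand=4,sold=4 ship[2->3]=2 ship[1->2]=1 ship[0->1]=1 prod=3 -> [16 1 5 9]
Step 6: demand=4,sold=4 ship[2->3]=2 ship[1->2]=1 ship[0->1]=1 prod=3 -> [18 1 4 7]
Step 7: demand=4,sold=4 ship[2->3]=2 ship[1->2]=1 ship[0->1]=1 prod=3 -> [20 1 3 5]
Step 8: demand=4,sold=4 ship[2->3]=2 ship[1->2]=1 ship[0->1]=1 prod=3 -> [22 1 2 3]
Step 9: demand=4,sold=3 ship[2->3]=2 ship[1->2]=1 ship[0->1]=1 prod=3 -> [24 1 1 2]
Step 10: demand=4,sold=2 ship[2->3]=1 ship[1->2]=1 ship[0->1]=1 prod=3 -> [26 1 1 1]
Step 11: demand=4,sold=1 ship[2->3]=1 ship[1->2]=1 ship[0->1]=1 prod=3 -> [28 1 1 1]
Step 12: demand=4,sold=1 ship[2->3]=1 ship[1->2]=1 ship[0->1]=1 prod=3 -> [30 1 1 1]
First stockout at step 9

9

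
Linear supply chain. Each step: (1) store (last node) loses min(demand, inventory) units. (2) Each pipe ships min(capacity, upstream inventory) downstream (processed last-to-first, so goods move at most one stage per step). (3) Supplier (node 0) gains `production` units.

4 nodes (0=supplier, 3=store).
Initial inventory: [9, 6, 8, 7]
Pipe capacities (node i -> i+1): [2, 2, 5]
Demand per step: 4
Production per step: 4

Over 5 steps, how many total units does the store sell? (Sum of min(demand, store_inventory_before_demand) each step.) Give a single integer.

Answer: 20

Derivation:
Step 1: sold=4 (running total=4) -> [11 6 5 8]
Step 2: sold=4 (running total=8) -> [13 6 2 9]
Step 3: sold=4 (running total=12) -> [15 6 2 7]
Step 4: sold=4 (running total=16) -> [17 6 2 5]
Step 5: sold=4 (running total=20) -> [19 6 2 3]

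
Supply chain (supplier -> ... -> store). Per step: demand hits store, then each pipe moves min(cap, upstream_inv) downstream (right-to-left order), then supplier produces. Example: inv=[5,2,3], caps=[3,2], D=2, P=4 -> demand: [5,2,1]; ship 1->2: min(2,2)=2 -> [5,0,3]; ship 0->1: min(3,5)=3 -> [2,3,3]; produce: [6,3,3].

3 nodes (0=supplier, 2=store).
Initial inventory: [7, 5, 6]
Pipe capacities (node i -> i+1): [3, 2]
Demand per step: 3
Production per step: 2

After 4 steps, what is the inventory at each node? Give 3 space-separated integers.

Step 1: demand=3,sold=3 ship[1->2]=2 ship[0->1]=3 prod=2 -> inv=[6 6 5]
Step 2: demand=3,sold=3 ship[1->2]=2 ship[0->1]=3 prod=2 -> inv=[5 7 4]
Step 3: demand=3,sold=3 ship[1->2]=2 ship[0->1]=3 prod=2 -> inv=[4 8 3]
Step 4: demand=3,sold=3 ship[1->2]=2 ship[0->1]=3 prod=2 -> inv=[3 9 2]

3 9 2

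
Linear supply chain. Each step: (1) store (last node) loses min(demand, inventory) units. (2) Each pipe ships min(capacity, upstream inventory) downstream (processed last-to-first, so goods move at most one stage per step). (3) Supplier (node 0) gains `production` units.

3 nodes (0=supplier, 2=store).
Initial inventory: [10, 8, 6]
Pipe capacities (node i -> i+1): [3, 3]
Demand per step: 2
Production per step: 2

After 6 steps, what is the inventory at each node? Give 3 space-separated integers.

Step 1: demand=2,sold=2 ship[1->2]=3 ship[0->1]=3 prod=2 -> inv=[9 8 7]
Step 2: demand=2,sold=2 ship[1->2]=3 ship[0->1]=3 prod=2 -> inv=[8 8 8]
Step 3: demand=2,sold=2 ship[1->2]=3 ship[0->1]=3 prod=2 -> inv=[7 8 9]
Step 4: demand=2,sold=2 ship[1->2]=3 ship[0->1]=3 prod=2 -> inv=[6 8 10]
Step 5: demand=2,sold=2 ship[1->2]=3 ship[0->1]=3 prod=2 -> inv=[5 8 11]
Step 6: demand=2,sold=2 ship[1->2]=3 ship[0->1]=3 prod=2 -> inv=[4 8 12]

4 8 12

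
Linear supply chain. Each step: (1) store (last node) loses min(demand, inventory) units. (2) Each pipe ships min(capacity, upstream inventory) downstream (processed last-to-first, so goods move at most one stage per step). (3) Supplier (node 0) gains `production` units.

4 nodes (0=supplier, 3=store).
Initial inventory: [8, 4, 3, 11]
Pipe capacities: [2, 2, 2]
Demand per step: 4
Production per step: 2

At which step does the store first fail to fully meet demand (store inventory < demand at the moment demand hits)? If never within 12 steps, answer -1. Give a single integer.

Step 1: demand=4,sold=4 ship[2->3]=2 ship[1->2]=2 ship[0->1]=2 prod=2 -> [8 4 3 9]
Step 2: demand=4,sold=4 ship[2->3]=2 ship[1->2]=2 ship[0->1]=2 prod=2 -> [8 4 3 7]
Step 3: demand=4,sold=4 ship[2->3]=2 ship[1->2]=2 ship[0->1]=2 prod=2 -> [8 4 3 5]
Step 4: demand=4,sold=4 ship[2->3]=2 ship[1->2]=2 ship[0->1]=2 prod=2 -> [8 4 3 3]
Step 5: demand=4,sold=3 ship[2->3]=2 ship[1->2]=2 ship[0->1]=2 prod=2 -> [8 4 3 2]
Step 6: demand=4,sold=2 ship[2->3]=2 ship[1->2]=2 ship[0->1]=2 prod=2 -> [8 4 3 2]
Step 7: demand=4,sold=2 ship[2->3]=2 ship[1->2]=2 ship[0->1]=2 prod=2 -> [8 4 3 2]
Step 8: demand=4,sold=2 ship[2->3]=2 ship[1->2]=2 ship[0->1]=2 prod=2 -> [8 4 3 2]
Step 9: demand=4,sold=2 ship[2->3]=2 ship[1->2]=2 ship[0->1]=2 prod=2 -> [8 4 3 2]
Step 10: demand=4,sold=2 ship[2->3]=2 ship[1->2]=2 ship[0->1]=2 prod=2 -> [8 4 3 2]
Step 11: demand=4,sold=2 ship[2->3]=2 ship[1->2]=2 ship[0->1]=2 prod=2 -> [8 4 3 2]
Step 12: demand=4,sold=2 ship[2->3]=2 ship[1->2]=2 ship[0->1]=2 prod=2 -> [8 4 3 2]
First stockout at step 5

5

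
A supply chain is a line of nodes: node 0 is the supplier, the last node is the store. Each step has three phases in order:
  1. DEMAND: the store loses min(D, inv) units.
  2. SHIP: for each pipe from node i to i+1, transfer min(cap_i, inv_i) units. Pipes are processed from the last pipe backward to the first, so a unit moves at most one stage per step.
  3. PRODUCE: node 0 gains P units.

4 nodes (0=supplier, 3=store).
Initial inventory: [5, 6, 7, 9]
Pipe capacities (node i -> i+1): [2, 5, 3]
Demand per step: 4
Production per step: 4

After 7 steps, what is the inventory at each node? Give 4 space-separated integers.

Step 1: demand=4,sold=4 ship[2->3]=3 ship[1->2]=5 ship[0->1]=2 prod=4 -> inv=[7 3 9 8]
Step 2: demand=4,sold=4 ship[2->3]=3 ship[1->2]=3 ship[0->1]=2 prod=4 -> inv=[9 2 9 7]
Step 3: demand=4,sold=4 ship[2->3]=3 ship[1->2]=2 ship[0->1]=2 prod=4 -> inv=[11 2 8 6]
Step 4: demand=4,sold=4 ship[2->3]=3 ship[1->2]=2 ship[0->1]=2 prod=4 -> inv=[13 2 7 5]
Step 5: demand=4,sold=4 ship[2->3]=3 ship[1->2]=2 ship[0->1]=2 prod=4 -> inv=[15 2 6 4]
Step 6: demand=4,sold=4 ship[2->3]=3 ship[1->2]=2 ship[0->1]=2 prod=4 -> inv=[17 2 5 3]
Step 7: demand=4,sold=3 ship[2->3]=3 ship[1->2]=2 ship[0->1]=2 prod=4 -> inv=[19 2 4 3]

19 2 4 3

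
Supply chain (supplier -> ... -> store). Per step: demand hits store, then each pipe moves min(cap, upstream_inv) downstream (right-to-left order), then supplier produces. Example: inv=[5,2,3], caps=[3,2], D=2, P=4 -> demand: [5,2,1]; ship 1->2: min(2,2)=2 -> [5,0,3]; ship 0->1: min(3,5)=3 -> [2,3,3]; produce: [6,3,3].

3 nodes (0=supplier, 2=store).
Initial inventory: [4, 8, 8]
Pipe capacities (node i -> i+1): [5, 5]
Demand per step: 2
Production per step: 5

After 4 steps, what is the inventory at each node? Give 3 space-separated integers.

Step 1: demand=2,sold=2 ship[1->2]=5 ship[0->1]=4 prod=5 -> inv=[5 7 11]
Step 2: demand=2,sold=2 ship[1->2]=5 ship[0->1]=5 prod=5 -> inv=[5 7 14]
Step 3: demand=2,sold=2 ship[1->2]=5 ship[0->1]=5 prod=5 -> inv=[5 7 17]
Step 4: demand=2,sold=2 ship[1->2]=5 ship[0->1]=5 prod=5 -> inv=[5 7 20]

5 7 20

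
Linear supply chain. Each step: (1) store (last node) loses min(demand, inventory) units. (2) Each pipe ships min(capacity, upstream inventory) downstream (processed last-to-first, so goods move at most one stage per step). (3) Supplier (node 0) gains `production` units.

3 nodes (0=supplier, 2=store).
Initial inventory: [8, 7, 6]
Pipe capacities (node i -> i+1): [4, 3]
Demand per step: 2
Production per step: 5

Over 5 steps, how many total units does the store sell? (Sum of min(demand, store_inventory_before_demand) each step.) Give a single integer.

Answer: 10

Derivation:
Step 1: sold=2 (running total=2) -> [9 8 7]
Step 2: sold=2 (running total=4) -> [10 9 8]
Step 3: sold=2 (running total=6) -> [11 10 9]
Step 4: sold=2 (running total=8) -> [12 11 10]
Step 5: sold=2 (running total=10) -> [13 12 11]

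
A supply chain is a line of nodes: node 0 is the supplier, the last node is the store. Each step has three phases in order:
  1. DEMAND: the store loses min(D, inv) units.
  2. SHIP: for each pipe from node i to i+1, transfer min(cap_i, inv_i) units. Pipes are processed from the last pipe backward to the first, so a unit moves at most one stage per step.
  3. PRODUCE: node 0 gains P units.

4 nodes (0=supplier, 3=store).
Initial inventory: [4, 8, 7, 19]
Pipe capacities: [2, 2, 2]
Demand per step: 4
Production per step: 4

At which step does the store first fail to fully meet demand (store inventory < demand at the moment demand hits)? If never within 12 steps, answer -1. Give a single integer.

Step 1: demand=4,sold=4 ship[2->3]=2 ship[1->2]=2 ship[0->1]=2 prod=4 -> [6 8 7 17]
Step 2: demand=4,sold=4 ship[2->3]=2 ship[1->2]=2 ship[0->1]=2 prod=4 -> [8 8 7 15]
Step 3: demand=4,sold=4 ship[2->3]=2 ship[1->2]=2 ship[0->1]=2 prod=4 -> [10 8 7 13]
Step 4: demand=4,sold=4 ship[2->3]=2 ship[1->2]=2 ship[0->1]=2 prod=4 -> [12 8 7 11]
Step 5: demand=4,sold=4 ship[2->3]=2 ship[1->2]=2 ship[0->1]=2 prod=4 -> [14 8 7 9]
Step 6: demand=4,sold=4 ship[2->3]=2 ship[1->2]=2 ship[0->1]=2 prod=4 -> [16 8 7 7]
Step 7: demand=4,sold=4 ship[2->3]=2 ship[1->2]=2 ship[0->1]=2 prod=4 -> [18 8 7 5]
Step 8: demand=4,sold=4 ship[2->3]=2 ship[1->2]=2 ship[0->1]=2 prod=4 -> [20 8 7 3]
Step 9: demand=4,sold=3 ship[2->3]=2 ship[1->2]=2 ship[0->1]=2 prod=4 -> [22 8 7 2]
Step 10: demand=4,sold=2 ship[2->3]=2 ship[1->2]=2 ship[0->1]=2 prod=4 -> [24 8 7 2]
Step 11: demand=4,sold=2 ship[2->3]=2 ship[1->2]=2 ship[0->1]=2 prod=4 -> [26 8 7 2]
Step 12: demand=4,sold=2 ship[2->3]=2 ship[1->2]=2 ship[0->1]=2 prod=4 -> [28 8 7 2]
First stockout at step 9

9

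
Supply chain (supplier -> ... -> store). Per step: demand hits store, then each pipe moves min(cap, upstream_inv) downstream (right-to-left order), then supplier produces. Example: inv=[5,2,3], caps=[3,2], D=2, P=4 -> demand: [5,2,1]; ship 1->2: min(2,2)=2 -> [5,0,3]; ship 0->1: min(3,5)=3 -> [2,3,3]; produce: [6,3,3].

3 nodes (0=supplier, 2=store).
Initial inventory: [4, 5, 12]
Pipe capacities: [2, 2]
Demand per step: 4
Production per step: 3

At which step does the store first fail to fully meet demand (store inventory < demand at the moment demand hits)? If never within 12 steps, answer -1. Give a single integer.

Step 1: demand=4,sold=4 ship[1->2]=2 ship[0->1]=2 prod=3 -> [5 5 10]
Step 2: demand=4,sold=4 ship[1->2]=2 ship[0->1]=2 prod=3 -> [6 5 8]
Step 3: demand=4,sold=4 ship[1->2]=2 ship[0->1]=2 prod=3 -> [7 5 6]
Step 4: demand=4,sold=4 ship[1->2]=2 ship[0->1]=2 prod=3 -> [8 5 4]
Step 5: demand=4,sold=4 ship[1->2]=2 ship[0->1]=2 prod=3 -> [9 5 2]
Step 6: demand=4,sold=2 ship[1->2]=2 ship[0->1]=2 prod=3 -> [10 5 2]
Step 7: demand=4,sold=2 ship[1->2]=2 ship[0->1]=2 prod=3 -> [11 5 2]
Step 8: demand=4,sold=2 ship[1->2]=2 ship[0->1]=2 prod=3 -> [12 5 2]
Step 9: demand=4,sold=2 ship[1->2]=2 ship[0->1]=2 prod=3 -> [13 5 2]
Step 10: demand=4,sold=2 ship[1->2]=2 ship[0->1]=2 prod=3 -> [14 5 2]
Step 11: demand=4,sold=2 ship[1->2]=2 ship[0->1]=2 prod=3 -> [15 5 2]
Step 12: demand=4,sold=2 ship[1->2]=2 ship[0->1]=2 prod=3 -> [16 5 2]
First stockout at step 6

6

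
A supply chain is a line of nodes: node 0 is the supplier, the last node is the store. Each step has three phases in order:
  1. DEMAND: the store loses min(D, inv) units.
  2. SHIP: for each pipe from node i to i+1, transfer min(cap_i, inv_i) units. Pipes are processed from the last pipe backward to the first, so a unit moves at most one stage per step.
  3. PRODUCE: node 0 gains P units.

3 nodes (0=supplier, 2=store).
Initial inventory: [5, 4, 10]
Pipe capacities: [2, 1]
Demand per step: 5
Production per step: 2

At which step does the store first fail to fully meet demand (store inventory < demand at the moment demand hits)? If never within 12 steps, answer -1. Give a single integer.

Step 1: demand=5,sold=5 ship[1->2]=1 ship[0->1]=2 prod=2 -> [5 5 6]
Step 2: demand=5,sold=5 ship[1->2]=1 ship[0->1]=2 prod=2 -> [5 6 2]
Step 3: demand=5,sold=2 ship[1->2]=1 ship[0->1]=2 prod=2 -> [5 7 1]
Step 4: demand=5,sold=1 ship[1->2]=1 ship[0->1]=2 prod=2 -> [5 8 1]
Step 5: demand=5,sold=1 ship[1->2]=1 ship[0->1]=2 prod=2 -> [5 9 1]
Step 6: demand=5,sold=1 ship[1->2]=1 ship[0->1]=2 prod=2 -> [5 10 1]
Step 7: demand=5,sold=1 ship[1->2]=1 ship[0->1]=2 prod=2 -> [5 11 1]
Step 8: demand=5,sold=1 ship[1->2]=1 ship[0->1]=2 prod=2 -> [5 12 1]
Step 9: demand=5,sold=1 ship[1->2]=1 ship[0->1]=2 prod=2 -> [5 13 1]
Step 10: demand=5,sold=1 ship[1->2]=1 ship[0->1]=2 prod=2 -> [5 14 1]
Step 11: demand=5,sold=1 ship[1->2]=1 ship[0->1]=2 prod=2 -> [5 15 1]
Step 12: demand=5,sold=1 ship[1->2]=1 ship[0->1]=2 prod=2 -> [5 16 1]
First stockout at step 3

3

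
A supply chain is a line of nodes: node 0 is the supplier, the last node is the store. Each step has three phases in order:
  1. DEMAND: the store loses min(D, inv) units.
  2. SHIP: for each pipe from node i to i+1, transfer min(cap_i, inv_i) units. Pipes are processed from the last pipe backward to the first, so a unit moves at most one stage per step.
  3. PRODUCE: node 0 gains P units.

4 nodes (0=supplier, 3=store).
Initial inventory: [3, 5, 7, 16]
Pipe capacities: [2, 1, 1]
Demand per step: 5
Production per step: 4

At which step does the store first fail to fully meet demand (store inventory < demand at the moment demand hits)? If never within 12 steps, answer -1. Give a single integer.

Step 1: demand=5,sold=5 ship[2->3]=1 ship[1->2]=1 ship[0->1]=2 prod=4 -> [5 6 7 12]
Step 2: demand=5,sold=5 ship[2->3]=1 ship[1->2]=1 ship[0->1]=2 prod=4 -> [7 7 7 8]
Step 3: demand=5,sold=5 ship[2->3]=1 ship[1->2]=1 ship[0->1]=2 prod=4 -> [9 8 7 4]
Step 4: demand=5,sold=4 ship[2->3]=1 ship[1->2]=1 ship[0->1]=2 prod=4 -> [11 9 7 1]
Step 5: demand=5,sold=1 ship[2->3]=1 ship[1->2]=1 ship[0->1]=2 prod=4 -> [13 10 7 1]
Step 6: demand=5,sold=1 ship[2->3]=1 ship[1->2]=1 ship[0->1]=2 prod=4 -> [15 11 7 1]
Step 7: demand=5,sold=1 ship[2->3]=1 ship[1->2]=1 ship[0->1]=2 prod=4 -> [17 12 7 1]
Step 8: demand=5,sold=1 ship[2->3]=1 ship[1->2]=1 ship[0->1]=2 prod=4 -> [19 13 7 1]
Step 9: demand=5,sold=1 ship[2->3]=1 ship[1->2]=1 ship[0->1]=2 prod=4 -> [21 14 7 1]
Step 10: demand=5,sold=1 ship[2->3]=1 ship[1->2]=1 ship[0->1]=2 prod=4 -> [23 15 7 1]
Step 11: demand=5,sold=1 ship[2->3]=1 ship[1->2]=1 ship[0->1]=2 prod=4 -> [25 16 7 1]
Step 12: demand=5,sold=1 ship[2->3]=1 ship[1->2]=1 ship[0->1]=2 prod=4 -> [27 17 7 1]
First stockout at step 4

4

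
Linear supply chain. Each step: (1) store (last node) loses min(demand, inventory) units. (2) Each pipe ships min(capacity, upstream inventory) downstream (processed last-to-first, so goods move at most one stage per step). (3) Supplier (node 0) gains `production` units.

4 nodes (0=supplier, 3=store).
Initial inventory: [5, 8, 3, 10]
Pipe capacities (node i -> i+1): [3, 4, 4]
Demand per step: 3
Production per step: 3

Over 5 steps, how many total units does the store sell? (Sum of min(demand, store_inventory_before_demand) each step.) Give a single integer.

Answer: 15

Derivation:
Step 1: sold=3 (running total=3) -> [5 7 4 10]
Step 2: sold=3 (running total=6) -> [5 6 4 11]
Step 3: sold=3 (running total=9) -> [5 5 4 12]
Step 4: sold=3 (running total=12) -> [5 4 4 13]
Step 5: sold=3 (running total=15) -> [5 3 4 14]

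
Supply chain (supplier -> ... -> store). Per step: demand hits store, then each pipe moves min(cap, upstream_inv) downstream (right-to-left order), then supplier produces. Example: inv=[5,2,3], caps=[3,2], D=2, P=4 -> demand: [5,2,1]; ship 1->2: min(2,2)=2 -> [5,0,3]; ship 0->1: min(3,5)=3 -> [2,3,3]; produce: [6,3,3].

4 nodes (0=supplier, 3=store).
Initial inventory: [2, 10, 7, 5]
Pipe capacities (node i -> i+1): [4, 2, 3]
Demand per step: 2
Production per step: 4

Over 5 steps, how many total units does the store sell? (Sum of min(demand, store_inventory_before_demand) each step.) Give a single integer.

Step 1: sold=2 (running total=2) -> [4 10 6 6]
Step 2: sold=2 (running total=4) -> [4 12 5 7]
Step 3: sold=2 (running total=6) -> [4 14 4 8]
Step 4: sold=2 (running total=8) -> [4 16 3 9]
Step 5: sold=2 (running total=10) -> [4 18 2 10]

Answer: 10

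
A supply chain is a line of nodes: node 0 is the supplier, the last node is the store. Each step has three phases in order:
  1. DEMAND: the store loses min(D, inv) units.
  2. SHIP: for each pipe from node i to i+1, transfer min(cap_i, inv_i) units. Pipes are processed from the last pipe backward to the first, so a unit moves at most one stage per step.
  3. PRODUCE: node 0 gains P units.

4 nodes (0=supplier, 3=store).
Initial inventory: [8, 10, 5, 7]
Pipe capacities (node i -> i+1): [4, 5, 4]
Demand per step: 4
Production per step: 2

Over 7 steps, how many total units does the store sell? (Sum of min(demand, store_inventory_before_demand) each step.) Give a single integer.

Answer: 28

Derivation:
Step 1: sold=4 (running total=4) -> [6 9 6 7]
Step 2: sold=4 (running total=8) -> [4 8 7 7]
Step 3: sold=4 (running total=12) -> [2 7 8 7]
Step 4: sold=4 (running total=16) -> [2 4 9 7]
Step 5: sold=4 (running total=20) -> [2 2 9 7]
Step 6: sold=4 (running total=24) -> [2 2 7 7]
Step 7: sold=4 (running total=28) -> [2 2 5 7]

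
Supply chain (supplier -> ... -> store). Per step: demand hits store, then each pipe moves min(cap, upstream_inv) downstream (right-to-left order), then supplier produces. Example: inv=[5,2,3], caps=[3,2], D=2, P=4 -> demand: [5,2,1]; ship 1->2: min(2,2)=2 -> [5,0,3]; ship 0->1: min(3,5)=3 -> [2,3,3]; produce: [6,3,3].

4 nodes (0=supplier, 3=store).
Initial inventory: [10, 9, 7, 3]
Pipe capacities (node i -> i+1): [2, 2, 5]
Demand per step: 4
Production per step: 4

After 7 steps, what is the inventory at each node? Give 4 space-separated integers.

Step 1: demand=4,sold=3 ship[2->3]=5 ship[1->2]=2 ship[0->1]=2 prod=4 -> inv=[12 9 4 5]
Step 2: demand=4,sold=4 ship[2->3]=4 ship[1->2]=2 ship[0->1]=2 prod=4 -> inv=[14 9 2 5]
Step 3: demand=4,sold=4 ship[2->3]=2 ship[1->2]=2 ship[0->1]=2 prod=4 -> inv=[16 9 2 3]
Step 4: demand=4,sold=3 ship[2->3]=2 ship[1->2]=2 ship[0->1]=2 prod=4 -> inv=[18 9 2 2]
Step 5: demand=4,sold=2 ship[2->3]=2 ship[1->2]=2 ship[0->1]=2 prod=4 -> inv=[20 9 2 2]
Step 6: demand=4,sold=2 ship[2->3]=2 ship[1->2]=2 ship[0->1]=2 prod=4 -> inv=[22 9 2 2]
Step 7: demand=4,sold=2 ship[2->3]=2 ship[1->2]=2 ship[0->1]=2 prod=4 -> inv=[24 9 2 2]

24 9 2 2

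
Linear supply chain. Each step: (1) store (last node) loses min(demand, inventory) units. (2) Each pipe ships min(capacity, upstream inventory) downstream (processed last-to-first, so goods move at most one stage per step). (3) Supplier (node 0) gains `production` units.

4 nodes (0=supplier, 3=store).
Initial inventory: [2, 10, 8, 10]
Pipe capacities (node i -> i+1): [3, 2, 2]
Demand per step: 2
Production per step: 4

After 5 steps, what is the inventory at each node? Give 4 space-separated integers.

Step 1: demand=2,sold=2 ship[2->3]=2 ship[1->2]=2 ship[0->1]=2 prod=4 -> inv=[4 10 8 10]
Step 2: demand=2,sold=2 ship[2->3]=2 ship[1->2]=2 ship[0->1]=3 prod=4 -> inv=[5 11 8 10]
Step 3: demand=2,sold=2 ship[2->3]=2 ship[1->2]=2 ship[0->1]=3 prod=4 -> inv=[6 12 8 10]
Step 4: demand=2,sold=2 ship[2->3]=2 ship[1->2]=2 ship[0->1]=3 prod=4 -> inv=[7 13 8 10]
Step 5: demand=2,sold=2 ship[2->3]=2 ship[1->2]=2 ship[0->1]=3 prod=4 -> inv=[8 14 8 10]

8 14 8 10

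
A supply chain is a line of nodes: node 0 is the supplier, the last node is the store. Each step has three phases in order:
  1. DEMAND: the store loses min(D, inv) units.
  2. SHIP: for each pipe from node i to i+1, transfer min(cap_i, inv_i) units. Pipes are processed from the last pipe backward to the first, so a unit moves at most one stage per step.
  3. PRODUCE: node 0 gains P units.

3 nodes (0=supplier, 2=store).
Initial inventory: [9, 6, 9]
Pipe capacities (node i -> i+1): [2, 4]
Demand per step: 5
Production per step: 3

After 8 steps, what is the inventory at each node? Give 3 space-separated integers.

Step 1: demand=5,sold=5 ship[1->2]=4 ship[0->1]=2 prod=3 -> inv=[10 4 8]
Step 2: demand=5,sold=5 ship[1->2]=4 ship[0->1]=2 prod=3 -> inv=[11 2 7]
Step 3: demand=5,sold=5 ship[1->2]=2 ship[0->1]=2 prod=3 -> inv=[12 2 4]
Step 4: demand=5,sold=4 ship[1->2]=2 ship[0->1]=2 prod=3 -> inv=[13 2 2]
Step 5: demand=5,sold=2 ship[1->2]=2 ship[0->1]=2 prod=3 -> inv=[14 2 2]
Step 6: demand=5,sold=2 ship[1->2]=2 ship[0->1]=2 prod=3 -> inv=[15 2 2]
Step 7: demand=5,sold=2 ship[1->2]=2 ship[0->1]=2 prod=3 -> inv=[16 2 2]
Step 8: demand=5,sold=2 ship[1->2]=2 ship[0->1]=2 prod=3 -> inv=[17 2 2]

17 2 2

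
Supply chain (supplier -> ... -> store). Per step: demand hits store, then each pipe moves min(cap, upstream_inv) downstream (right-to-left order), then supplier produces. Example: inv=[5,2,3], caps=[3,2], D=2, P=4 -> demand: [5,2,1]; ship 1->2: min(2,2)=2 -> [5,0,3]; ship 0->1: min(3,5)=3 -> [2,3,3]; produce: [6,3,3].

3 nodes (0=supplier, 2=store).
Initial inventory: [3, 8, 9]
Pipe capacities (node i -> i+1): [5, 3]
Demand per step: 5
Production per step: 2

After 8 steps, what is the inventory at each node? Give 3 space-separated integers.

Step 1: demand=5,sold=5 ship[1->2]=3 ship[0->1]=3 prod=2 -> inv=[2 8 7]
Step 2: demand=5,sold=5 ship[1->2]=3 ship[0->1]=2 prod=2 -> inv=[2 7 5]
Step 3: demand=5,sold=5 ship[1->2]=3 ship[0->1]=2 prod=2 -> inv=[2 6 3]
Step 4: demand=5,sold=3 ship[1->2]=3 ship[0->1]=2 prod=2 -> inv=[2 5 3]
Step 5: demand=5,sold=3 ship[1->2]=3 ship[0->1]=2 prod=2 -> inv=[2 4 3]
Step 6: demand=5,sold=3 ship[1->2]=3 ship[0->1]=2 prod=2 -> inv=[2 3 3]
Step 7: demand=5,sold=3 ship[1->2]=3 ship[0->1]=2 prod=2 -> inv=[2 2 3]
Step 8: demand=5,sold=3 ship[1->2]=2 ship[0->1]=2 prod=2 -> inv=[2 2 2]

2 2 2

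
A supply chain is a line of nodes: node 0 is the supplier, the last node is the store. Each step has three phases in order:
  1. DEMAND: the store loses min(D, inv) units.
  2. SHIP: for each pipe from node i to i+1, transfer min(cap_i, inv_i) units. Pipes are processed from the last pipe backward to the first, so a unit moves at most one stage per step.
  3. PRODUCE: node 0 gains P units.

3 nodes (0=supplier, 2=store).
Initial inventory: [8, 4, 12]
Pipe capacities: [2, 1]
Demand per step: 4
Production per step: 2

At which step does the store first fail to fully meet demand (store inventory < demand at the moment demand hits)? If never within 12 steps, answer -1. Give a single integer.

Step 1: demand=4,sold=4 ship[1->2]=1 ship[0->1]=2 prod=2 -> [8 5 9]
Step 2: demand=4,sold=4 ship[1->2]=1 ship[0->1]=2 prod=2 -> [8 6 6]
Step 3: demand=4,sold=4 ship[1->2]=1 ship[0->1]=2 prod=2 -> [8 7 3]
Step 4: demand=4,sold=3 ship[1->2]=1 ship[0->1]=2 prod=2 -> [8 8 1]
Step 5: demand=4,sold=1 ship[1->2]=1 ship[0->1]=2 prod=2 -> [8 9 1]
Step 6: demand=4,sold=1 ship[1->2]=1 ship[0->1]=2 prod=2 -> [8 10 1]
Step 7: demand=4,sold=1 ship[1->2]=1 ship[0->1]=2 prod=2 -> [8 11 1]
Step 8: demand=4,sold=1 ship[1->2]=1 ship[0->1]=2 prod=2 -> [8 12 1]
Step 9: demand=4,sold=1 ship[1->2]=1 ship[0->1]=2 prod=2 -> [8 13 1]
Step 10: demand=4,sold=1 ship[1->2]=1 ship[0->1]=2 prod=2 -> [8 14 1]
Step 11: demand=4,sold=1 ship[1->2]=1 ship[0->1]=2 prod=2 -> [8 15 1]
Step 12: demand=4,sold=1 ship[1->2]=1 ship[0->1]=2 prod=2 -> [8 16 1]
First stockout at step 4

4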